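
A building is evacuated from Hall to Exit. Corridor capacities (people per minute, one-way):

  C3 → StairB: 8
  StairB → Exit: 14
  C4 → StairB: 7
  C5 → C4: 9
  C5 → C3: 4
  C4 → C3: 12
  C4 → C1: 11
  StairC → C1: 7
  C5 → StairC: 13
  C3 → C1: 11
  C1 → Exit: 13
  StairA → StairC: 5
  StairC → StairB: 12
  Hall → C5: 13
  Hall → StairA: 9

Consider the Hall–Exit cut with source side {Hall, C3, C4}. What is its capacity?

Edges leaving {Hall, C3, C4}: Hall→StairA (9), Hall→C5 (13), C3→C1 (11), C3→StairB (8), C4→C1 (11), C4→StairB (7).
Cut capacity = 9 + 13 + 11 + 8 + 11 + 7 = 59.

59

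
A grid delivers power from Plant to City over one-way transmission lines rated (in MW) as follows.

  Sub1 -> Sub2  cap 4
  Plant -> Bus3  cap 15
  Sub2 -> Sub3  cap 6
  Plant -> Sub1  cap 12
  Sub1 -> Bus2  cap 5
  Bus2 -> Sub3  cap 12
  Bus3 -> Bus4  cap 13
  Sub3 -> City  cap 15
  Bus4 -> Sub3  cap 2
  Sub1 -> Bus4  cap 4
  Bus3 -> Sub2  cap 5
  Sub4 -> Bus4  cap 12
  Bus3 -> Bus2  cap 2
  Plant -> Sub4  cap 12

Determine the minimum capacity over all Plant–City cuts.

15

Augment Plant→Bus3→Bus2→Sub3→City: bottleneck 2, flow now 2.
Augment Plant→Bus3→Sub2→Sub3→City: bottleneck 5, flow now 7.
Augment Plant→Bus3→Bus4→Sub3→City: bottleneck 2, flow now 9.
Augment Plant→Sub1→Bus2→Sub3→City: bottleneck 5, flow now 14.
Augment Plant→Sub1→Sub2→Sub3→City: bottleneck 1, flow now 15.
No augmenting path remains; maximum flow = 15.
By max-flow min-cut, the minimum cut capacity equals the max flow.
In the residual graph, reachable from Plant: {Plant, Bus3, Sub1, Sub4, Sub2, Bus4}.
Min-cut edges: Bus3→Bus2 (2), Sub1→Bus2 (5), Sub2→Sub3 (6), Bus4→Sub3 (2); capacity 2 + 5 + 6 + 2 = 15.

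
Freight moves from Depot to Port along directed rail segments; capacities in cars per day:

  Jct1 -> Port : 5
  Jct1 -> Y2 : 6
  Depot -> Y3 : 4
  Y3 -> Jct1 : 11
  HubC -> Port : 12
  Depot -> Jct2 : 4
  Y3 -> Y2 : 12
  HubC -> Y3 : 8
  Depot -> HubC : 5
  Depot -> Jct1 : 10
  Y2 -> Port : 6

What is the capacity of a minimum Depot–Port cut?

16

Augment Depot→HubC→Port: bottleneck 5, flow now 5.
Augment Depot→Jct1→Port: bottleneck 5, flow now 10.
Augment Depot→Y3→Y2→Port: bottleneck 4, flow now 14.
Augment Depot→Jct1→Y2→Port: bottleneck 2, flow now 16.
No augmenting path remains; maximum flow = 16.
By max-flow min-cut, the minimum cut capacity equals the max flow.
In the residual graph, reachable from Depot: {Depot, Y3, Jct1, Y2, Jct2}.
Min-cut edges: Depot→HubC (5), Jct1→Port (5), Y2→Port (6); capacity 5 + 5 + 6 = 16.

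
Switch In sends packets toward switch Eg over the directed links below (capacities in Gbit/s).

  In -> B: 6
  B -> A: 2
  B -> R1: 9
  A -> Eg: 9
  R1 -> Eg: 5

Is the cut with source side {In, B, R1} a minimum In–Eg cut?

No — its capacity is 7, but the minimum cut has capacity 6.

Given cut capacity: 2 + 5 = 7.
Augment In→B→A→Eg: bottleneck 2, flow now 2.
Augment In→B→R1→Eg: bottleneck 4, flow now 6.
No augmenting path remains; maximum flow = 6.
In the residual graph, reachable from In: {In}.
Min-cut edges: In→B (6); capacity 6 = 6.
Cut capacity 7 exceeds the max flow 6, so it is not minimum.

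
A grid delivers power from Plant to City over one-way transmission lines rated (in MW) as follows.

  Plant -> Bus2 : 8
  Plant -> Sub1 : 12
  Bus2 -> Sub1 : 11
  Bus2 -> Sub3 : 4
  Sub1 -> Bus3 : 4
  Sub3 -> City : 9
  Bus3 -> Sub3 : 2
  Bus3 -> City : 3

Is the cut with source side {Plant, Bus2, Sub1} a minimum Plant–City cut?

Yes — it is a minimum cut (capacity 8).

Given cut capacity: 4 + 4 = 8.
Augment Plant→Bus2→Sub3→City: bottleneck 4, flow now 4.
Augment Plant→Sub1→Bus3→City: bottleneck 3, flow now 7.
Augment Plant→Sub1→Bus3→Sub3→City: bottleneck 1, flow now 8.
No augmenting path remains; maximum flow = 8.
Cut capacity 8 equals the max flow, so it is a minimum cut.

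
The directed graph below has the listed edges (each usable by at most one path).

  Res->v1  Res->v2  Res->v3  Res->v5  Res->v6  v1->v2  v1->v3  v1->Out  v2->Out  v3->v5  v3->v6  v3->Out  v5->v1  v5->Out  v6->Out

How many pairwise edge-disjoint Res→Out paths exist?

5

Assign every edge capacity 1; by Menger, the answer equals the max flow.
Path Res→v1→Out (+1); total 1.
Path Res→v2→Out (+1); total 2.
Path Res→v3→Out (+1); total 3.
Path Res→v5→Out (+1); total 4.
Path Res→v6→Out (+1); total 5.
No residual Res→Out path; max flow = 5.
Certifying cut of size 5: {Res→v1, Res→v2, Res→v3, Res→v5, Res→v6}.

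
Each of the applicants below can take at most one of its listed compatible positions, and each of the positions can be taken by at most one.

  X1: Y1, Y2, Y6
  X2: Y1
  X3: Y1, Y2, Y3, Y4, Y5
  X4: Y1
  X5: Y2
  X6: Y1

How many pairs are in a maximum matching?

Unit-capacity flow: source→left, listed edges, right→sink; max matching = max flow.
Augmenting path X1→Y1 (+1); matched 1.
Augmenting path X3→Y2 (+1); matched 2.
Augmenting path X2→Y1→X1→Y6 (+1); matched 3.
Augmenting path X5→Y2→X3→Y3 (+1); matched 4.
No augmenting path remains; maximum matching = 4.
König certificate: {X1, X3, X5, Y1} is a vertex cover of size 4 (every listed pair touches it), so no matching can be larger.

4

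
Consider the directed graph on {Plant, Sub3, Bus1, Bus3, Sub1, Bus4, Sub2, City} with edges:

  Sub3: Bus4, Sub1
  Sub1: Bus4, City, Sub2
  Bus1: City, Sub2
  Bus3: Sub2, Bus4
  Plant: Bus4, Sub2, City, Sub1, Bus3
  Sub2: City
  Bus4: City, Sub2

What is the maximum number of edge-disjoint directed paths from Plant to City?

4

Assign every edge capacity 1; by Menger, the answer equals the max flow.
Path Plant→City (+1); total 1.
Path Plant→Sub1→City (+1); total 2.
Path Plant→Bus4→City (+1); total 3.
Path Plant→Sub2→City (+1); total 4.
No residual Plant→City path; max flow = 4.
Certifying cut of size 4: {Bus4→City, Plant→City, Plant→Sub1, Sub2→City}.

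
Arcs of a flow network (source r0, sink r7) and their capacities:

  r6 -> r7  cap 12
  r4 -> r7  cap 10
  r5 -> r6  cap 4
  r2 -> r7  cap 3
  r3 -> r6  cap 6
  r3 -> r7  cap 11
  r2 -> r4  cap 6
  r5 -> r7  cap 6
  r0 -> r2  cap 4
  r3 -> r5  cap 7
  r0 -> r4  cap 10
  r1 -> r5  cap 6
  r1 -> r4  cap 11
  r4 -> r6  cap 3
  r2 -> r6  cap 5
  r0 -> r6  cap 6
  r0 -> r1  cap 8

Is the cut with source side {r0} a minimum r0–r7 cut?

Yes — it is a minimum cut (capacity 28).

Given cut capacity: 8 + 4 + 10 + 6 = 28.
Augment r0→r2→r7: bottleneck 3, flow now 3.
Augment r0→r4→r7: bottleneck 10, flow now 13.
Augment r0→r6→r7: bottleneck 6, flow now 19.
Augment r0→r1→r5→r7: bottleneck 6, flow now 25.
Augment r0→r2→r6→r7: bottleneck 1, flow now 26.
Augment r0→r1→r4→r6→r7: bottleneck 2, flow now 28.
No augmenting path remains; maximum flow = 28.
Cut capacity 28 equals the max flow, so it is a minimum cut.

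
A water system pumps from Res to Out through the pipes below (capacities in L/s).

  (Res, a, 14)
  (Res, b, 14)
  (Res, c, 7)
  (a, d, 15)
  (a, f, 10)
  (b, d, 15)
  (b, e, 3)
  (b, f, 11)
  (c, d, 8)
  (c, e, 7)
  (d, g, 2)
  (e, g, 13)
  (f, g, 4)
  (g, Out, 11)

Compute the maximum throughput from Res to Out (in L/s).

11

Augment Res→a→d→g→Out: bottleneck 2, flow now 2.
Augment Res→a→f→g→Out: bottleneck 4, flow now 6.
Augment Res→b→e→g→Out: bottleneck 3, flow now 9.
Augment Res→c→e→g→Out: bottleneck 2, flow now 11.
No augmenting path remains; maximum flow = 11.
In the residual graph, reachable from Res: {Res, a, b, c, d, e, f, g}.
Min-cut edges: g→Out (11); capacity 11 = 11.
This cut is saturated, so no flow can exceed 11.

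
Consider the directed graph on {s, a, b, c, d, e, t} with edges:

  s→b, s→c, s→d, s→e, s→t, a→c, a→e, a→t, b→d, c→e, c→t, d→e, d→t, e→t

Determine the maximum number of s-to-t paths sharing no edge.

4

Assign every edge capacity 1; by Menger, the answer equals the max flow.
Path s→t (+1); total 1.
Path s→c→t (+1); total 2.
Path s→d→t (+1); total 3.
Path s→e→t (+1); total 4.
No residual s→t path; max flow = 4.
Certifying cut of size 4: {d→t, e→t, s→c, s→t}.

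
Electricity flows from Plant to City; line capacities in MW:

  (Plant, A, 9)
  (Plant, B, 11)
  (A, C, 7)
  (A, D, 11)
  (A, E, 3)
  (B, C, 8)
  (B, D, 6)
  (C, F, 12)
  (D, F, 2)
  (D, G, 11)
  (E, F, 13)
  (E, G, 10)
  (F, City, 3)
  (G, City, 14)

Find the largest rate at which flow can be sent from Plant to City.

17

Augment Plant→A→C→F→City: bottleneck 3, flow now 3.
Augment Plant→A→D→G→City: bottleneck 6, flow now 9.
Augment Plant→B→D→G→City: bottleneck 5, flow now 14.
Augment Plant→B→C→A→E→G→City: bottleneck 3, flow now 17. (uses reverse residual edge)
No augmenting path remains; maximum flow = 17.
In the residual graph, reachable from Plant: {Plant, A, B, C, D, F}.
Min-cut edges: A→E (3), D→G (11), F→City (3); capacity 3 + 11 + 3 = 17.
This cut is saturated, so no flow can exceed 17.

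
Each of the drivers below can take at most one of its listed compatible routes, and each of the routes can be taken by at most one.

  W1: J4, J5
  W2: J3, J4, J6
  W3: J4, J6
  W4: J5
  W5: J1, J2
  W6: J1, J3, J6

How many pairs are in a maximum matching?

Unit-capacity flow: source→left, listed edges, right→sink; max matching = max flow.
Augmenting path W1→J4 (+1); matched 1.
Augmenting path W2→J3 (+1); matched 2.
Augmenting path W3→J6 (+1); matched 3.
Augmenting path W4→J5 (+1); matched 4.
Augmenting path W5→J1 (+1); matched 5.
Augmenting path W6→J1→W5→J2 (+1); matched 6.
No augmenting path remains; maximum matching = 6.
König certificate: {W1, W2, W3, W4, W5, W6} is a vertex cover of size 6 (every listed pair touches it), so no matching can be larger.

6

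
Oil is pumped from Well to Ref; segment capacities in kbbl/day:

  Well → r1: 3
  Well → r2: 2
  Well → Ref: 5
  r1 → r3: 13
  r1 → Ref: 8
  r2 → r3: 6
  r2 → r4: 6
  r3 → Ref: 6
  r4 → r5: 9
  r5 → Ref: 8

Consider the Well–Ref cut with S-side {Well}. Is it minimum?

Given cut capacity: 3 + 2 + 5 = 10.
Augment Well→Ref: bottleneck 5, flow now 5.
Augment Well→r1→Ref: bottleneck 3, flow now 8.
Augment Well→r2→r3→Ref: bottleneck 2, flow now 10.
No augmenting path remains; maximum flow = 10.
Cut capacity 10 equals the max flow, so it is a minimum cut.

Yes — it is a minimum cut (capacity 10).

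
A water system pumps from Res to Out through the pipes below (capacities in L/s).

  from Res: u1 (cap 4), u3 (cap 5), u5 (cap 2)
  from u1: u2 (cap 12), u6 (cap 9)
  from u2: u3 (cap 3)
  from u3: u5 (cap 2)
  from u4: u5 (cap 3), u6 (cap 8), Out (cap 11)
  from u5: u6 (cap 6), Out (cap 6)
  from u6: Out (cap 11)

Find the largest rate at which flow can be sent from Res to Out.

Augment Res→u5→Out: bottleneck 2, flow now 2.
Augment Res→u1→u6→Out: bottleneck 4, flow now 6.
Augment Res→u3→u5→Out: bottleneck 2, flow now 8.
No augmenting path remains; maximum flow = 8.
In the residual graph, reachable from Res: {Res, u3}.
Min-cut edges: Res→u1 (4), Res→u5 (2), u3→u5 (2); capacity 4 + 2 + 2 = 8.
This cut is saturated, so no flow can exceed 8.

8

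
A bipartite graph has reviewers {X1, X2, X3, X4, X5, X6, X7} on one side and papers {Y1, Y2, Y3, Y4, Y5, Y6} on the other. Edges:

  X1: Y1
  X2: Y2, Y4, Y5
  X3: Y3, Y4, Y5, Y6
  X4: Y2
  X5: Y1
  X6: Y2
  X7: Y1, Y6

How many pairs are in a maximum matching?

Unit-capacity flow: source→left, listed edges, right→sink; max matching = max flow.
Augmenting path X1→Y1 (+1); matched 1.
Augmenting path X2→Y2 (+1); matched 2.
Augmenting path X3→Y3 (+1); matched 3.
Augmenting path X7→Y6 (+1); matched 4.
Augmenting path X4→Y2→X2→Y4 (+1); matched 5.
No augmenting path remains; maximum matching = 5.
König certificate: {X2, X3, X7, Y1, Y2} is a vertex cover of size 5 (every listed pair touches it), so no matching can be larger.

5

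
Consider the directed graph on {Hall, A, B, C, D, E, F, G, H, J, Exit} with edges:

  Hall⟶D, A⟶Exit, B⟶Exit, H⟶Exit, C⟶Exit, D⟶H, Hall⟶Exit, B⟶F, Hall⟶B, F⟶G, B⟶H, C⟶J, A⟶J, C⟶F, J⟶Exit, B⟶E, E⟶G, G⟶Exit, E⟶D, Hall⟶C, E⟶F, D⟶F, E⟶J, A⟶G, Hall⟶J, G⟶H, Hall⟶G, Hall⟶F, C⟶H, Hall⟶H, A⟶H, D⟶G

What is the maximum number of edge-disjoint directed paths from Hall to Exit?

6

Assign every edge capacity 1; by Menger, the answer equals the max flow.
Path Hall→Exit (+1); total 1.
Path Hall→B→Exit (+1); total 2.
Path Hall→C→Exit (+1); total 3.
Path Hall→G→Exit (+1); total 4.
Path Hall→H→Exit (+1); total 5.
Path Hall→J→Exit (+1); total 6.
No residual Hall→Exit path; max flow = 6.
Certifying cut of size 6: {G→Exit, H→Exit, Hall→B, Hall→C, Hall→Exit, Hall→J}.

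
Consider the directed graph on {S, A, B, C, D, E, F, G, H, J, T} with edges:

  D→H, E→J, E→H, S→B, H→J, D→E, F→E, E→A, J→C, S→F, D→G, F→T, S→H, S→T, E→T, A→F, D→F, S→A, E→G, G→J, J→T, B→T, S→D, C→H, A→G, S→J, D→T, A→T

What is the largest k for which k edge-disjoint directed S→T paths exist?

Assign every edge capacity 1; by Menger, the answer equals the max flow.
Path S→T (+1); total 1.
Path S→A→T (+1); total 2.
Path S→B→T (+1); total 3.
Path S→D→T (+1); total 4.
Path S→F→T (+1); total 5.
Path S→J→T (+1); total 6.
No residual S→T path; max flow = 6.
Certifying cut of size 6: {J→T, S→A, S→B, S→D, S→F, S→T}.

6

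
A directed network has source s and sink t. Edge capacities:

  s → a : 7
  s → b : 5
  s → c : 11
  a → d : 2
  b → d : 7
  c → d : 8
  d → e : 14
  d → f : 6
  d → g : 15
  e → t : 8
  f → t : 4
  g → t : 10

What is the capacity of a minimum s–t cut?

15

Augment s→a→d→e→t: bottleneck 2, flow now 2.
Augment s→b→d→e→t: bottleneck 5, flow now 7.
Augment s→c→d→e→t: bottleneck 1, flow now 8.
Augment s→c→d→f→t: bottleneck 4, flow now 12.
Augment s→c→d→g→t: bottleneck 3, flow now 15.
No augmenting path remains; maximum flow = 15.
By max-flow min-cut, the minimum cut capacity equals the max flow.
In the residual graph, reachable from s: {s, a, c}.
Min-cut edges: s→b (5), a→d (2), c→d (8); capacity 5 + 2 + 8 = 15.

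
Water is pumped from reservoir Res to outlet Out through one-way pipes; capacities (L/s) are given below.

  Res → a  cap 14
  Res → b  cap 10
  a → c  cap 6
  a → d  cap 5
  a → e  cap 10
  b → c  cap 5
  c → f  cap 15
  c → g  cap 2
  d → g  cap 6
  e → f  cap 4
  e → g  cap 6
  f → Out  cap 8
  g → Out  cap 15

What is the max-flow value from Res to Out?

Augment Res→a→c→f→Out: bottleneck 6, flow now 6.
Augment Res→a→d→g→Out: bottleneck 5, flow now 11.
Augment Res→a→e→f→Out: bottleneck 2, flow now 13.
Augment Res→a→e→g→Out: bottleneck 1, flow now 14.
Augment Res→b→c→g→Out: bottleneck 2, flow now 16.
Augment Res→b→c→a→e→g→Out: bottleneck 3, flow now 19. (uses reverse residual edge)
No augmenting path remains; maximum flow = 19.
In the residual graph, reachable from Res: {Res, b}.
Min-cut edges: Res→a (14), b→c (5); capacity 14 + 5 = 19.
This cut is saturated, so no flow can exceed 19.

19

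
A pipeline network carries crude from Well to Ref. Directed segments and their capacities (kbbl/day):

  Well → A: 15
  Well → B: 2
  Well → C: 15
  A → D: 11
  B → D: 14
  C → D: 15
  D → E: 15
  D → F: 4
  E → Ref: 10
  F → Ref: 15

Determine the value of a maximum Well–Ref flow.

14

Augment Well→A→D→E→Ref: bottleneck 10, flow now 10.
Augment Well→A→D→F→Ref: bottleneck 1, flow now 11.
Augment Well→B→D→F→Ref: bottleneck 2, flow now 13.
Augment Well→C→D→F→Ref: bottleneck 1, flow now 14.
No augmenting path remains; maximum flow = 14.
In the residual graph, reachable from Well: {Well, A, B, C, D, E}.
Min-cut edges: D→F (4), E→Ref (10); capacity 4 + 10 = 14.
This cut is saturated, so no flow can exceed 14.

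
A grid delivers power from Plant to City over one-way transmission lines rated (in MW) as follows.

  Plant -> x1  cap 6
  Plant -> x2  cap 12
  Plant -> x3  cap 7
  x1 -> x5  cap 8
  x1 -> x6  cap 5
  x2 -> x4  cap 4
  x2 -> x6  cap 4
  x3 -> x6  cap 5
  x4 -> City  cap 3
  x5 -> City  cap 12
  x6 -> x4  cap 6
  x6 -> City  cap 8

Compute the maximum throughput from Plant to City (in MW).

17

Augment Plant→x1→x5→City: bottleneck 6, flow now 6.
Augment Plant→x2→x4→City: bottleneck 3, flow now 9.
Augment Plant→x2→x6→City: bottleneck 4, flow now 13.
Augment Plant→x3→x6→City: bottleneck 4, flow now 17.
No augmenting path remains; maximum flow = 17.
In the residual graph, reachable from Plant: {Plant, x2, x3, x4, x6}.
Min-cut edges: Plant→x1 (6), x4→City (3), x6→City (8); capacity 6 + 3 + 8 = 17.
This cut is saturated, so no flow can exceed 17.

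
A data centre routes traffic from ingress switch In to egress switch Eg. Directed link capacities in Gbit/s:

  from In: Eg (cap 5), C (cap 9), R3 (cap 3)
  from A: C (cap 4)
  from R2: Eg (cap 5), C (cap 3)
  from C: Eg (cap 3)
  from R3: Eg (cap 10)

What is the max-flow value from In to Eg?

11

Augment In→Eg: bottleneck 5, flow now 5.
Augment In→C→Eg: bottleneck 3, flow now 8.
Augment In→R3→Eg: bottleneck 3, flow now 11.
No augmenting path remains; maximum flow = 11.
In the residual graph, reachable from In: {In, C}.
Min-cut edges: In→R3 (3), In→Eg (5), C→Eg (3); capacity 3 + 5 + 3 = 11.
This cut is saturated, so no flow can exceed 11.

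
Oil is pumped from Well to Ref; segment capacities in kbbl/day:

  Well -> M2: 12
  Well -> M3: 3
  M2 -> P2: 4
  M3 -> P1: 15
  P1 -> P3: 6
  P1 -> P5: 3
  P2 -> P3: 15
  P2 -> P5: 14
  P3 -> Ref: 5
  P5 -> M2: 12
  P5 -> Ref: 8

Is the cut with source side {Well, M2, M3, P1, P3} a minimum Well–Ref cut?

No — its capacity is 12, but the minimum cut has capacity 7.

Given cut capacity: 4 + 3 + 5 = 12.
Augment Well→M2→P2→P3→Ref: bottleneck 4, flow now 4.
Augment Well→M3→P1→P3→Ref: bottleneck 1, flow now 5.
Augment Well→M3→P1→P5→Ref: bottleneck 2, flow now 7.
No augmenting path remains; maximum flow = 7.
In the residual graph, reachable from Well: {Well, M2}.
Min-cut edges: Well→M3 (3), M2→P2 (4); capacity 3 + 4 = 7.
Cut capacity 12 exceeds the max flow 7, so it is not minimum.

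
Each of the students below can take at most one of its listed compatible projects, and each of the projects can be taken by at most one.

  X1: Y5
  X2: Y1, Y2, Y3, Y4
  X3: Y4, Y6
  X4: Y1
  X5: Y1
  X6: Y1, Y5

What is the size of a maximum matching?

4

Unit-capacity flow: source→left, listed edges, right→sink; max matching = max flow.
Augmenting path X1→Y5 (+1); matched 1.
Augmenting path X2→Y1 (+1); matched 2.
Augmenting path X3→Y4 (+1); matched 3.
Augmenting path X4→Y1→X2→Y2 (+1); matched 4.
No augmenting path remains; maximum matching = 4.
König certificate: {X2, X3, Y1, Y5} is a vertex cover of size 4 (every listed pair touches it), so no matching can be larger.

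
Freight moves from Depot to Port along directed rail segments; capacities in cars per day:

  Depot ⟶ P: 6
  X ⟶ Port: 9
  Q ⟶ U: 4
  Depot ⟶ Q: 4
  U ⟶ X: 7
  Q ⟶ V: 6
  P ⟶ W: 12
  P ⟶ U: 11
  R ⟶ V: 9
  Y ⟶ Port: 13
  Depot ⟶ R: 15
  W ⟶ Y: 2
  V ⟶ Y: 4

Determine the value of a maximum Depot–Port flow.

13

Augment Depot→P→U→X→Port: bottleneck 6, flow now 6.
Augment Depot→Q→U→X→Port: bottleneck 1, flow now 7.
Augment Depot→Q→V→Y→Port: bottleneck 3, flow now 10.
Augment Depot→R→V→Y→Port: bottleneck 1, flow now 11.
Augment Depot→R→V→Q→U→P→W→Y→Port: bottleneck 2, flow now 13. (uses reverse residual edge)
No augmenting path remains; maximum flow = 13.
In the residual graph, reachable from Depot: {Depot, P, Q, R, U, V, W}.
Min-cut edges: U→X (7), V→Y (4), W→Y (2); capacity 7 + 4 + 2 = 13.
This cut is saturated, so no flow can exceed 13.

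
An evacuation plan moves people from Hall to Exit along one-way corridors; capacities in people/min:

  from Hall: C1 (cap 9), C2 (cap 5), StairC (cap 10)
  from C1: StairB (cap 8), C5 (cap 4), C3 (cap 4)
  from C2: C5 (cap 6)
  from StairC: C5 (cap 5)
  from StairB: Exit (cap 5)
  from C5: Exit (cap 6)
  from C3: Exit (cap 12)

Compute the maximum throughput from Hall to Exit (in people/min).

15

Augment Hall→C1→StairB→Exit: bottleneck 5, flow now 5.
Augment Hall→C1→C5→Exit: bottleneck 4, flow now 9.
Augment Hall→C2→C5→Exit: bottleneck 2, flow now 11.
Augment Hall→C2→C5→C1→C3→Exit: bottleneck 3, flow now 14. (uses reverse residual edge)
Augment Hall→StairC→C5→C1→C3→Exit: bottleneck 1, flow now 15. (uses reverse residual edge)
No augmenting path remains; maximum flow = 15.
In the residual graph, reachable from Hall: {Hall, C2, StairC, C5}.
Min-cut edges: Hall→C1 (9), C5→Exit (6); capacity 9 + 6 = 15.
This cut is saturated, so no flow can exceed 15.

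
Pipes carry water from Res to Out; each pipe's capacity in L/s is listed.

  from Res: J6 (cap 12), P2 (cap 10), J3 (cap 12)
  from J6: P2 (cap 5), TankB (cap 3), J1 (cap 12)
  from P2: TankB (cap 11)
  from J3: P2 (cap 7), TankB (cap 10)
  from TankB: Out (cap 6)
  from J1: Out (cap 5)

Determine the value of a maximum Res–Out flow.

11

Augment Res→J6→TankB→Out: bottleneck 3, flow now 3.
Augment Res→J6→J1→Out: bottleneck 5, flow now 8.
Augment Res→P2→TankB→Out: bottleneck 3, flow now 11.
No augmenting path remains; maximum flow = 11.
In the residual graph, reachable from Res: {Res, J6, P2, J3, TankB, J1}.
Min-cut edges: TankB→Out (6), J1→Out (5); capacity 6 + 5 = 11.
This cut is saturated, so no flow can exceed 11.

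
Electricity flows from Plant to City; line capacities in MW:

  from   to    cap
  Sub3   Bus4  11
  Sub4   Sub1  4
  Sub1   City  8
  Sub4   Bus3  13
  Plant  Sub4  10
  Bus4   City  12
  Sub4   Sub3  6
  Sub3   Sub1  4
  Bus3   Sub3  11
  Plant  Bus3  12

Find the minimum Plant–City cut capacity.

Augment Plant→Sub4→Sub1→City: bottleneck 4, flow now 4.
Augment Plant→Sub4→Sub3→Bus4→City: bottleneck 6, flow now 10.
Augment Plant→Bus3→Sub3→Bus4→City: bottleneck 5, flow now 15.
Augment Plant→Bus3→Sub3→Sub1→City: bottleneck 4, flow now 19.
No augmenting path remains; maximum flow = 19.
By max-flow min-cut, the minimum cut capacity equals the max flow.
In the residual graph, reachable from Plant: {Plant, Sub4, Bus3, Sub3}.
Min-cut edges: Sub4→Sub1 (4), Sub3→Bus4 (11), Sub3→Sub1 (4); capacity 4 + 11 + 4 = 19.

19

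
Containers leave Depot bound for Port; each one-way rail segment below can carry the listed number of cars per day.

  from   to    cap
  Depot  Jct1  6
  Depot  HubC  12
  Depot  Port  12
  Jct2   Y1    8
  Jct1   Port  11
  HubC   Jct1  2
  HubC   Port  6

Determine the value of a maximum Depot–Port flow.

Augment Depot→Port: bottleneck 12, flow now 12.
Augment Depot→Jct1→Port: bottleneck 6, flow now 18.
Augment Depot→HubC→Port: bottleneck 6, flow now 24.
Augment Depot→HubC→Jct1→Port: bottleneck 2, flow now 26.
No augmenting path remains; maximum flow = 26.
In the residual graph, reachable from Depot: {Depot, HubC}.
Min-cut edges: Depot→Jct1 (6), Depot→Port (12), HubC→Jct1 (2), HubC→Port (6); capacity 6 + 12 + 2 + 6 = 26.
This cut is saturated, so no flow can exceed 26.

26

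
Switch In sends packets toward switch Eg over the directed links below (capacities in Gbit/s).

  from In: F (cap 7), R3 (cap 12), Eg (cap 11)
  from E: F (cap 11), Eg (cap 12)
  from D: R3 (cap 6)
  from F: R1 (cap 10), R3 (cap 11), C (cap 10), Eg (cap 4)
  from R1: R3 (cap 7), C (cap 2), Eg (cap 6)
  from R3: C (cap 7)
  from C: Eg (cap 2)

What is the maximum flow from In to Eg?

20

Augment In→Eg: bottleneck 11, flow now 11.
Augment In→F→Eg: bottleneck 4, flow now 15.
Augment In→F→R1→Eg: bottleneck 3, flow now 18.
Augment In→R3→C→Eg: bottleneck 2, flow now 20.
No augmenting path remains; maximum flow = 20.
In the residual graph, reachable from In: {In, R3, C}.
Min-cut edges: In→F (7), In→Eg (11), C→Eg (2); capacity 7 + 11 + 2 = 20.
This cut is saturated, so no flow can exceed 20.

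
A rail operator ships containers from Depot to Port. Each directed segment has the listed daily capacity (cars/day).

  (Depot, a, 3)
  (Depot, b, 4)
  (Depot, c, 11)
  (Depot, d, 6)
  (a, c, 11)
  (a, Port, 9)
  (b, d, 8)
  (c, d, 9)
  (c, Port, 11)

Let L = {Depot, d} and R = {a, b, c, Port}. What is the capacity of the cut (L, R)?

18

Edges leaving {Depot, d}: Depot→a (3), Depot→b (4), Depot→c (11).
Cut capacity = 3 + 4 + 11 = 18.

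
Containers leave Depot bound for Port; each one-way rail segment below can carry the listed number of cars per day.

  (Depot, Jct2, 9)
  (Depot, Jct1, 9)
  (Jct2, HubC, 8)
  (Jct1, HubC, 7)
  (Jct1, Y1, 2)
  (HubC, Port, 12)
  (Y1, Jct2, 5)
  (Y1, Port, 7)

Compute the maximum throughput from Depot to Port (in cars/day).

14

Augment Depot→Jct2→HubC→Port: bottleneck 8, flow now 8.
Augment Depot→Jct1→HubC→Port: bottleneck 4, flow now 12.
Augment Depot→Jct1→Y1→Port: bottleneck 2, flow now 14.
No augmenting path remains; maximum flow = 14.
In the residual graph, reachable from Depot: {Depot, Jct2, Jct1, HubC}.
Min-cut edges: Jct1→Y1 (2), HubC→Port (12); capacity 2 + 12 = 14.
This cut is saturated, so no flow can exceed 14.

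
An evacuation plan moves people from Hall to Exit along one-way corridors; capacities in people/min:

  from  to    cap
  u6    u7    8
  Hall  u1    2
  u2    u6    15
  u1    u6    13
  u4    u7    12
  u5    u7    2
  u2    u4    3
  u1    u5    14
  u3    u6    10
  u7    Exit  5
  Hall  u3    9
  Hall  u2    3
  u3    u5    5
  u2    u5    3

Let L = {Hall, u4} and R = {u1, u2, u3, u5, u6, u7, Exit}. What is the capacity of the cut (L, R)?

26

Edges leaving {Hall, u4}: Hall→u1 (2), Hall→u2 (3), Hall→u3 (9), u4→u7 (12).
Cut capacity = 2 + 3 + 9 + 12 = 26.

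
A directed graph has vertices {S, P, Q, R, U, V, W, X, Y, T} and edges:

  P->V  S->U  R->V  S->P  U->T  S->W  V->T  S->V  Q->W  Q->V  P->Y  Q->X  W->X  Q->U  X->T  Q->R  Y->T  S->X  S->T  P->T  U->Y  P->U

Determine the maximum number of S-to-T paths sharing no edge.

5

Assign every edge capacity 1; by Menger, the answer equals the max flow.
Path S→T (+1); total 1.
Path S→P→T (+1); total 2.
Path S→U→T (+1); total 3.
Path S→V→T (+1); total 4.
Path S→X→T (+1); total 5.
No residual S→T path; max flow = 5.
Certifying cut of size 5: {S→P, S→T, S→U, S→V, X→T}.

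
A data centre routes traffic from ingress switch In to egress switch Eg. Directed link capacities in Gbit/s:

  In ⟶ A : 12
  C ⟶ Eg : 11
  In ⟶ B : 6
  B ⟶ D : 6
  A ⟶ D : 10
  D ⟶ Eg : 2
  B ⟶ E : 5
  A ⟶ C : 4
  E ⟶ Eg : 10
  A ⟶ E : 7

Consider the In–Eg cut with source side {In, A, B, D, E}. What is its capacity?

Edges leaving {In, A, B, D, E}: A→C (4), D→Eg (2), E→Eg (10).
Cut capacity = 4 + 2 + 10 = 16.

16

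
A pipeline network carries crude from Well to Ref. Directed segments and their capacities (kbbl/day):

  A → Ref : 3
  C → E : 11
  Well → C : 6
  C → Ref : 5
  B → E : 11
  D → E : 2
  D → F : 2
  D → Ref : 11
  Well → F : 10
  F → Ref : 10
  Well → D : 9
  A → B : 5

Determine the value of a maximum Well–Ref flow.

Augment Well→C→Ref: bottleneck 5, flow now 5.
Augment Well→D→Ref: bottleneck 9, flow now 14.
Augment Well→F→Ref: bottleneck 10, flow now 24.
No augmenting path remains; maximum flow = 24.
In the residual graph, reachable from Well: {Well, C, E}.
Min-cut edges: Well→D (9), Well→F (10), C→Ref (5); capacity 9 + 10 + 5 = 24.
This cut is saturated, so no flow can exceed 24.

24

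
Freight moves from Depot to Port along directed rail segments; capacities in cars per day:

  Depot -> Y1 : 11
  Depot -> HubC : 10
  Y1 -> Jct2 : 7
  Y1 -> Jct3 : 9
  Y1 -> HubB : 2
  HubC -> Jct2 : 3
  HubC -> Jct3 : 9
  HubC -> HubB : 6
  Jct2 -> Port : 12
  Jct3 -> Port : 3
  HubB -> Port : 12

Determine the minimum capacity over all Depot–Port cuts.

Augment Depot→Y1→Jct2→Port: bottleneck 7, flow now 7.
Augment Depot→Y1→Jct3→Port: bottleneck 3, flow now 10.
Augment Depot→Y1→HubB→Port: bottleneck 1, flow now 11.
Augment Depot→HubC→Jct2→Port: bottleneck 3, flow now 14.
Augment Depot→HubC→HubB→Port: bottleneck 6, flow now 20.
Augment Depot→HubC→Jct3→Y1→HubB→Port: bottleneck 1, flow now 21. (uses reverse residual edge)
No augmenting path remains; maximum flow = 21.
By max-flow min-cut, the minimum cut capacity equals the max flow.
In the residual graph, reachable from Depot: {Depot}.
Min-cut edges: Depot→Y1 (11), Depot→HubC (10); capacity 11 + 10 = 21.

21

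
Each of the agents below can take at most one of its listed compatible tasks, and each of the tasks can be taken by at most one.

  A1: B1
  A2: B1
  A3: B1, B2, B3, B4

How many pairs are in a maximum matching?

2

Unit-capacity flow: source→left, listed edges, right→sink; max matching = max flow.
Augmenting path A1→B1 (+1); matched 1.
Augmenting path A3→B2 (+1); matched 2.
No augmenting path remains; maximum matching = 2.
König certificate: {A3, B1} is a vertex cover of size 2 (every listed pair touches it), so no matching can be larger.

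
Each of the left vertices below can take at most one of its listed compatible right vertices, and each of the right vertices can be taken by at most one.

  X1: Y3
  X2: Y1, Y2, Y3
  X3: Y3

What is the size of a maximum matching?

2

Unit-capacity flow: source→left, listed edges, right→sink; max matching = max flow.
Augmenting path X1→Y3 (+1); matched 1.
Augmenting path X2→Y1 (+1); matched 2.
No augmenting path remains; maximum matching = 2.
König certificate: {X2, Y3} is a vertex cover of size 2 (every listed pair touches it), so no matching can be larger.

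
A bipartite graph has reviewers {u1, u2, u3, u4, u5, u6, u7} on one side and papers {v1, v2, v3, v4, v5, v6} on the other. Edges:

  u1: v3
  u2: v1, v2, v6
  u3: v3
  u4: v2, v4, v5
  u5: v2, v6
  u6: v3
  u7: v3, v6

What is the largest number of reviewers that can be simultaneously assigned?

Unit-capacity flow: source→left, listed edges, right→sink; max matching = max flow.
Augmenting path u1→v3 (+1); matched 1.
Augmenting path u2→v1 (+1); matched 2.
Augmenting path u4→v2 (+1); matched 3.
Augmenting path u5→v6 (+1); matched 4.
Augmenting path u7→v6→u5→v2→u4→v4 (+1); matched 5.
No augmenting path remains; maximum matching = 5.
König certificate: {u2, u4, u5, u7, v3} is a vertex cover of size 5 (every listed pair touches it), so no matching can be larger.

5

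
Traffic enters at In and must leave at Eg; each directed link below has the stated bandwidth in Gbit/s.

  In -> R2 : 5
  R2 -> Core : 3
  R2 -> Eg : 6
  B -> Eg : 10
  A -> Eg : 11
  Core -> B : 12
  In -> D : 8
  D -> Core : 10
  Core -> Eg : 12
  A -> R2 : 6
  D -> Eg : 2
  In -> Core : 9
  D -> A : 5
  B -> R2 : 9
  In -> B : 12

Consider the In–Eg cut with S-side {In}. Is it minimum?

Given cut capacity: 8 + 9 + 12 + 5 = 34.
Augment In→D→Eg: bottleneck 2, flow now 2.
Augment In→Core→Eg: bottleneck 9, flow now 11.
Augment In→B→Eg: bottleneck 10, flow now 21.
Augment In→R2→Eg: bottleneck 5, flow now 26.
Augment In→D→A→Eg: bottleneck 5, flow now 31.
Augment In→D→Core→Eg: bottleneck 1, flow now 32.
Augment In→B→R2→Eg: bottleneck 1, flow now 33.
Augment In→B→R2→Core→Eg: bottleneck 1, flow now 34.
No augmenting path remains; maximum flow = 34.
Cut capacity 34 equals the max flow, so it is a minimum cut.

Yes — it is a minimum cut (capacity 34).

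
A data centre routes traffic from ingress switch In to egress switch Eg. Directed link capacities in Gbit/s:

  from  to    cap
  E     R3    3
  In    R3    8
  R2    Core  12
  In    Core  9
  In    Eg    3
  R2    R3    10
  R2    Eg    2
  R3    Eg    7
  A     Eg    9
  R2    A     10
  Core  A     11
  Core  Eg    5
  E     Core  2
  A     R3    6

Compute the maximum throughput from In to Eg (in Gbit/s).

Augment In→Eg: bottleneck 3, flow now 3.
Augment In→Core→Eg: bottleneck 5, flow now 8.
Augment In→R3→Eg: bottleneck 7, flow now 15.
Augment In→Core→A→Eg: bottleneck 4, flow now 19.
No augmenting path remains; maximum flow = 19.
In the residual graph, reachable from In: {In, R3}.
Min-cut edges: In→Core (9), In→Eg (3), R3→Eg (7); capacity 9 + 3 + 7 = 19.
This cut is saturated, so no flow can exceed 19.

19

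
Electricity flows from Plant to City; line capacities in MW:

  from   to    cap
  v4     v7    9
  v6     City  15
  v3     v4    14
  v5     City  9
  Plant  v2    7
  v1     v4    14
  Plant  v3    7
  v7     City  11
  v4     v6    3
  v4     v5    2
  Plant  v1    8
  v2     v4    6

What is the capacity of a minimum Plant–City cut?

14

Augment Plant→v1→v4→v5→City: bottleneck 2, flow now 2.
Augment Plant→v1→v4→v6→City: bottleneck 3, flow now 5.
Augment Plant→v1→v4→v7→City: bottleneck 3, flow now 8.
Augment Plant→v2→v4→v7→City: bottleneck 6, flow now 14.
No augmenting path remains; maximum flow = 14.
By max-flow min-cut, the minimum cut capacity equals the max flow.
In the residual graph, reachable from Plant: {Plant, v1, v2, v3, v4}.
Min-cut edges: v4→v5 (2), v4→v6 (3), v4→v7 (9); capacity 2 + 3 + 9 = 14.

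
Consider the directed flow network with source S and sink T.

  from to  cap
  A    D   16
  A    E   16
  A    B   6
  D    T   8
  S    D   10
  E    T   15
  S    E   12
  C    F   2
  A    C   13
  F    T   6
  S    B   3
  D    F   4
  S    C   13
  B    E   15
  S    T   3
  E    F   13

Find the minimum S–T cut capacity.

30

Augment S→T: bottleneck 3, flow now 3.
Augment S→D→T: bottleneck 8, flow now 11.
Augment S→E→T: bottleneck 12, flow now 23.
Augment S→B→E→T: bottleneck 3, flow now 26.
Augment S→C→F→T: bottleneck 2, flow now 28.
Augment S→D→F→T: bottleneck 2, flow now 30.
No augmenting path remains; maximum flow = 30.
By max-flow min-cut, the minimum cut capacity equals the max flow.
In the residual graph, reachable from S: {S, C}.
Min-cut edges: S→B (3), S→D (10), S→E (12), S→T (3), C→F (2); capacity 3 + 10 + 12 + 3 + 2 = 30.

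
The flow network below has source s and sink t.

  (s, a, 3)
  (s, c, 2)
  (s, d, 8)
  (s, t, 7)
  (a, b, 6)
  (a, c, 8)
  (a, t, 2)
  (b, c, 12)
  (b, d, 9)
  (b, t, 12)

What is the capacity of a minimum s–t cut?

10

Augment s→t: bottleneck 7, flow now 7.
Augment s→a→t: bottleneck 2, flow now 9.
Augment s→a→b→t: bottleneck 1, flow now 10.
No augmenting path remains; maximum flow = 10.
By max-flow min-cut, the minimum cut capacity equals the max flow.
In the residual graph, reachable from s: {s, c, d}.
Min-cut edges: s→a (3), s→t (7); capacity 3 + 7 = 10.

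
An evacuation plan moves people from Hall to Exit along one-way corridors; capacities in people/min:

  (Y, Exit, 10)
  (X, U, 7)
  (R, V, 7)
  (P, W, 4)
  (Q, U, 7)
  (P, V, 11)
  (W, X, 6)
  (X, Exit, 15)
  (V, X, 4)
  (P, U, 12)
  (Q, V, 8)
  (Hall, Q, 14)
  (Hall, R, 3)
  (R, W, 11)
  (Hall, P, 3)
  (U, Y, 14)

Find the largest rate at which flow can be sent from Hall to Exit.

17

Augment Hall→P→U→Y→Exit: bottleneck 3, flow now 3.
Augment Hall→Q→U→Y→Exit: bottleneck 7, flow now 10.
Augment Hall→Q→V→X→Exit: bottleneck 4, flow now 14.
Augment Hall→R→W→X→Exit: bottleneck 3, flow now 17.
No augmenting path remains; maximum flow = 17.
In the residual graph, reachable from Hall: {Hall, Q, V}.
Min-cut edges: Hall→P (3), Hall→R (3), Q→U (7), V→X (4); capacity 3 + 3 + 7 + 4 = 17.
This cut is saturated, so no flow can exceed 17.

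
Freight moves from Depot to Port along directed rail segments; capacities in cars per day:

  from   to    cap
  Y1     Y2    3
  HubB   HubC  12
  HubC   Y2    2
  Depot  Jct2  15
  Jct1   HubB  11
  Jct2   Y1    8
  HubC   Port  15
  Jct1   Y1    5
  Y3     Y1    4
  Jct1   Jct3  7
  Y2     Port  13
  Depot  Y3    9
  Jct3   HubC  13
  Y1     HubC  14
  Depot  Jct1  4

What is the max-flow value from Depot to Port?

Augment Depot→Y3→Y1→HubC→Port: bottleneck 4, flow now 4.
Augment Depot→Jct1→Y1→HubC→Port: bottleneck 4, flow now 8.
Augment Depot→Jct2→Y1→HubC→Port: bottleneck 6, flow now 14.
Augment Depot→Jct2→Y1→Y2→Port: bottleneck 2, flow now 16.
No augmenting path remains; maximum flow = 16.
In the residual graph, reachable from Depot: {Depot, Y3, Jct2}.
Min-cut edges: Depot→Jct1 (4), Y3→Y1 (4), Jct2→Y1 (8); capacity 4 + 4 + 8 = 16.
This cut is saturated, so no flow can exceed 16.

16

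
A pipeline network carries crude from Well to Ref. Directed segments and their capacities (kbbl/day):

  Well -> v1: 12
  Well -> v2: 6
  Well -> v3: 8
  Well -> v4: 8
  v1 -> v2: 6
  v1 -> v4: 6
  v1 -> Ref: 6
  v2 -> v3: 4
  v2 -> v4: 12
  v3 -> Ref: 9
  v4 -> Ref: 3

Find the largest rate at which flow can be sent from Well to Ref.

18

Augment Well→v1→Ref: bottleneck 6, flow now 6.
Augment Well→v3→Ref: bottleneck 8, flow now 14.
Augment Well→v4→Ref: bottleneck 3, flow now 17.
Augment Well→v2→v3→Ref: bottleneck 1, flow now 18.
No augmenting path remains; maximum flow = 18.
In the residual graph, reachable from Well: {Well, v1, v2, v3, v4}.
Min-cut edges: v1→Ref (6), v3→Ref (9), v4→Ref (3); capacity 6 + 9 + 3 = 18.
This cut is saturated, so no flow can exceed 18.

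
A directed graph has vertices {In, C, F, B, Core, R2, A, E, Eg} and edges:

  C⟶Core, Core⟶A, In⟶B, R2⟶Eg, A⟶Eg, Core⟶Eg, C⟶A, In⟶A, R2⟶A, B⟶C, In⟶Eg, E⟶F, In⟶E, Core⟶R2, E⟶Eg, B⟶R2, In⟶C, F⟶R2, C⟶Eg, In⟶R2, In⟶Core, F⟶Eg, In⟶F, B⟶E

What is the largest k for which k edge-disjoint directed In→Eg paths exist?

Assign every edge capacity 1; by Menger, the answer equals the max flow.
Path In→Eg (+1); total 1.
Path In→C→Eg (+1); total 2.
Path In→F→Eg (+1); total 3.
Path In→Core→Eg (+1); total 4.
Path In→R2→Eg (+1); total 5.
Path In→A→Eg (+1); total 6.
Path In→E→Eg (+1); total 7.
No residual In→Eg path; max flow = 7.
Certifying cut of size 7: {A→Eg, C→Eg, Core→Eg, E→Eg, F→Eg, In→Eg, R2→Eg}.

7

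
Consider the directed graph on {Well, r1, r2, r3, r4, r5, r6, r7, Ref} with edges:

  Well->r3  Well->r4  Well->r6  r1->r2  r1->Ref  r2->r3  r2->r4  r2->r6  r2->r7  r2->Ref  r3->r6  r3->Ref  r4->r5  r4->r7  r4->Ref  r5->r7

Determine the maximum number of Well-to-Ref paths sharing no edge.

Assign every edge capacity 1; by Menger, the answer equals the max flow.
Path Well→r3→Ref (+1); total 1.
Path Well→r4→Ref (+1); total 2.
No residual Well→Ref path; max flow = 2.
Certifying cut of size 2: {Well→r3, Well→r4}.

2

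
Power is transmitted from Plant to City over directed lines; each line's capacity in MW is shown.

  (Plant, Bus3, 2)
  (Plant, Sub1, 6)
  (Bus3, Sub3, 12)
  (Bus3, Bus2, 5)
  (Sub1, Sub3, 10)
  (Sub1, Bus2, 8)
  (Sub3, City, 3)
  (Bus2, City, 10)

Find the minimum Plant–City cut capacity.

8

Augment Plant→Bus3→Sub3→City: bottleneck 2, flow now 2.
Augment Plant→Sub1→Sub3→City: bottleneck 1, flow now 3.
Augment Plant→Sub1→Bus2→City: bottleneck 5, flow now 8.
No augmenting path remains; maximum flow = 8.
By max-flow min-cut, the minimum cut capacity equals the max flow.
In the residual graph, reachable from Plant: {Plant}.
Min-cut edges: Plant→Bus3 (2), Plant→Sub1 (6); capacity 2 + 6 = 8.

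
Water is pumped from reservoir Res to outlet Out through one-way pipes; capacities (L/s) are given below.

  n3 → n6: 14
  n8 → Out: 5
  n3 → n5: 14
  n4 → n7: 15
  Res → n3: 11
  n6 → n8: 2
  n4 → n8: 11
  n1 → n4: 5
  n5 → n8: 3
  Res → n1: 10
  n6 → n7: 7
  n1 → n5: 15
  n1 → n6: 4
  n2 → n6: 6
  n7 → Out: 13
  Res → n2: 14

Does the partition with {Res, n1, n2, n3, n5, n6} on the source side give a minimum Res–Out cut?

Given cut capacity: 5 + 3 + 7 + 2 = 17.
Augment Res→n1→n4→n7→Out: bottleneck 5, flow now 5.
Augment Res→n1→n5→n8→Out: bottleneck 3, flow now 8.
Augment Res→n1→n6→n7→Out: bottleneck 2, flow now 10.
Augment Res→n2→n6→n7→Out: bottleneck 5, flow now 15.
Augment Res→n2→n6→n8→Out: bottleneck 1, flow now 16.
Augment Res→n3→n6→n8→Out: bottleneck 1, flow now 17.
No augmenting path remains; maximum flow = 17.
Cut capacity 17 equals the max flow, so it is a minimum cut.

Yes — it is a minimum cut (capacity 17).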